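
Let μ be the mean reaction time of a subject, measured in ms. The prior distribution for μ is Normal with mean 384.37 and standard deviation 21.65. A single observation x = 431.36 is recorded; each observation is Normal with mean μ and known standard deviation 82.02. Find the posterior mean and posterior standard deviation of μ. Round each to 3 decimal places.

Prior precision 1/τ₀² = 1/21.65² = 0.00213346; data precision n/σ² = 1/82.02² = 0.00014865.
Posterior precision = 0.00213346 + 0.00014865 = 0.00228211, giving posterior SD = 1/√0.00228211 = 20.933.
Posterior mean = (0.00213346·384.37 + 0.00014865·431.36) / 0.00228211 = 387.431.

Posterior mean ≈ 387.431; posterior SD ≈ 20.933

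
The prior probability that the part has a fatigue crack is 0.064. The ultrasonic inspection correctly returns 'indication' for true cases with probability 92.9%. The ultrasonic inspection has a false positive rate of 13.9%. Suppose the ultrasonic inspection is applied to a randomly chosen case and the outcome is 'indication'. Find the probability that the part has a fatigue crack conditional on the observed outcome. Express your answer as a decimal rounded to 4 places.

Let H be the event that the part has a fatigue crack. P(H) = 0.064, so P(¬H) = 0.936. With E the 'indication' result, P(E|H) = 0.929 and P(E|¬H) = 0.139.
P(E) = 0.929·0.064 + 0.139·0.936 = 0.059456 + 0.13010 = 0.18956.
By Bayes' theorem, P(H|E) = 0.059456 / 0.18956 = 0.3137.

P(H | E) ≈ 0.3137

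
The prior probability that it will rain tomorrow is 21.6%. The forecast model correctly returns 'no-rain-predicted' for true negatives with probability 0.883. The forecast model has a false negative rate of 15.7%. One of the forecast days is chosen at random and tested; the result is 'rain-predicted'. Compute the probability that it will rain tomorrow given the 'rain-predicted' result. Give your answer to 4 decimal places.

Let H be the event that it will rain tomorrow. P(H) = 0.216, so P(¬H) = 0.784. With E the 'rain-predicted' result, P(E|H) = 0.843 and P(E|¬H) = 0.117.
P(E) = 0.843·0.216 + 0.117·0.784 = 0.18209 + 0.091728 = 0.27382.
By Bayes' theorem, P(H|E) = 0.18209 / 0.27382 = 0.6650.

P(H | E) ≈ 0.6650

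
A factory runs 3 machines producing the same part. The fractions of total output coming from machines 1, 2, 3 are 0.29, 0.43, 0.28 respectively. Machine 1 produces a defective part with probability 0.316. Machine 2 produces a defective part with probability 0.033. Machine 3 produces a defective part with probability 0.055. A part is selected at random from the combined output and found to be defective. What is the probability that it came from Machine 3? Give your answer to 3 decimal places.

Tabulate prior·likelihood by source: [1] prior 0.29, lik 0.316, product 0.09164; [2] prior 0.43, lik 0.033, product 0.01419; [3] prior 0.28, lik 0.055, product 0.01540.
Normalizing constant = 0.12123; the posterior for Machine 3 is its product over the sum, 0.01540/0.12123 = 0.127.

Posterior probability ≈ 0.127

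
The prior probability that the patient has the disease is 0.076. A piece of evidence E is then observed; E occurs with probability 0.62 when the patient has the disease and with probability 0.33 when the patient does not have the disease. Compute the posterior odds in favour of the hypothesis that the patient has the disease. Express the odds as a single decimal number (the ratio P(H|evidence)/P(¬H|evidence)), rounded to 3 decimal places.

Posterior odds ≈ 0.155

Prior odds = 0.076/(1−0.076) = 0.082251. In log-odds, ln(0.082251) = -2.4980.
Add log likelihood ratio: ln(1.8788) = 0.63063.
Posterior log-odds = -1.8674, so posterior odds = exp(-1.8674) = 0.15453.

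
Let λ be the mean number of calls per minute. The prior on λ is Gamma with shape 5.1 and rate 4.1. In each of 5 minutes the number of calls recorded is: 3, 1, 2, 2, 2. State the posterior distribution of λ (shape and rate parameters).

The Poisson likelihood adds the total count to the shape and the number of exposure periods to the rate. Here ∑xᵢ = 10 and n = 5, so shape 5.1→15.1 and rate 4.1→9.1.

Posterior: Gamma(shape=15.1, rate=9.1)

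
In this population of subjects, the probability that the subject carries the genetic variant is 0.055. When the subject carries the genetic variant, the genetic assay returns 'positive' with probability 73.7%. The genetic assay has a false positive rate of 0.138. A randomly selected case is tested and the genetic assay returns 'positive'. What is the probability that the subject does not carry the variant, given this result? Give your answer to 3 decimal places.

P(¬H | E) ≈ 0.763

Let H be the event that the subject carries the genetic variant. P(H) = 0.055, so P(¬H) = 0.945. With E the 'positive' result, P(E|H) = 0.737 and P(E|¬H) = 0.138.
P(E) = 0.737·0.055 + 0.138·0.945 = 0.040535 + 0.13041 = 0.17095.
By Bayes' theorem, P(H|E) = 0.040535 / 0.17095 = 0.237. Hence P(¬H|E) = 1 − 0.237 = 0.763.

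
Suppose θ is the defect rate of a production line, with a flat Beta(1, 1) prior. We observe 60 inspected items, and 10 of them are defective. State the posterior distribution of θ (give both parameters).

Observing 10 successes and 50 failures updates Beta(1, 1) by adding the success and failure counts to the two shape parameters: α = 1+10 = 11, β = 1+50 = 51.

Posterior: Beta(11, 51)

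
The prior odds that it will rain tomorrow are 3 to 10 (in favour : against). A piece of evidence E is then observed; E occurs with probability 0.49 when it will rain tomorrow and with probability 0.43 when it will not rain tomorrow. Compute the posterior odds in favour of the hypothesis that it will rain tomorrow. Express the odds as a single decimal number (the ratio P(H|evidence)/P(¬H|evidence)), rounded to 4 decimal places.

Posterior odds ≈ 0.3419

Prior odds = 3/10 = 0.30000. In log-odds, ln(0.30000) = -1.2040.
Add log likelihood ratio: ln(1.1395) = 0.13062.
Posterior log-odds = -1.0734, so posterior odds = exp(-1.0734) = 0.34186.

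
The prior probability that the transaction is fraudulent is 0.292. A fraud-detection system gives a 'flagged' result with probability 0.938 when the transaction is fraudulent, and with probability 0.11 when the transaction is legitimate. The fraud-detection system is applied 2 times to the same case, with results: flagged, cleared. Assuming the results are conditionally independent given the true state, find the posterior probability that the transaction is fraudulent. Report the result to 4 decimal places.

With H the event that the transaction is fraudulent, the joint likelihood of the observed sequence is P(data|H) = 0.938·0.062 = 0.058156 and P(data|¬H) = 0.11·0.89 = 0.097900.
Bayes: P(H|data) = 0.292·0.058156 / (0.292·0.058156 + 0.708·0.097900) = 0.016982/0.086295 = 0.1968.

Posterior P(H) ≈ 0.1968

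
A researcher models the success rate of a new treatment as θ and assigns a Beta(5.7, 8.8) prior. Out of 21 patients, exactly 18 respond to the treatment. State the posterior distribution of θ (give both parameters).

Posterior: Beta(23.7, 11.8)

The binomial likelihood is conjugate to the Beta prior: with 18 successes and 3 failures, the posterior is Beta(5.7+18, 8.8+3) = Beta(23.7, 11.8).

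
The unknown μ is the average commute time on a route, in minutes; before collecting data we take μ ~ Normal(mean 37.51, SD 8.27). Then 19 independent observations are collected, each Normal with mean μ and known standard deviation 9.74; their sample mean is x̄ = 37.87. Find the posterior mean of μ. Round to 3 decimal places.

Posterior mean ≈ 37.846

Prior precision 1/τ₀² = 1/8.27² = 0.0146214; data precision n/σ² = 19/9.74² = 0.200279.
Posterior precision = 0.0146214 + 0.200279 = 0.214901.
Posterior mean = (0.0146214·37.51 + 0.200279·37.87) / 0.214901 = 37.846.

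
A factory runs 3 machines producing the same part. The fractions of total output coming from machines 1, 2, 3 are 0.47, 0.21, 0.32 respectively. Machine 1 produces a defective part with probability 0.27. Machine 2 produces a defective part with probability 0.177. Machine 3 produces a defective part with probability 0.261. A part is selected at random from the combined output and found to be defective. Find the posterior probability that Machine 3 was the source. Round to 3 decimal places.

Posterior probability ≈ 0.337

Tabulate prior·likelihood by source: [1] prior 0.47, lik 0.27, product 0.1269; [2] prior 0.21, lik 0.177, product 0.03717; [3] prior 0.32, lik 0.261, product 0.08352.
Normalizing constant = 0.24759; the posterior for Machine 3 is its product over the sum, 0.08352/0.24759 = 0.337.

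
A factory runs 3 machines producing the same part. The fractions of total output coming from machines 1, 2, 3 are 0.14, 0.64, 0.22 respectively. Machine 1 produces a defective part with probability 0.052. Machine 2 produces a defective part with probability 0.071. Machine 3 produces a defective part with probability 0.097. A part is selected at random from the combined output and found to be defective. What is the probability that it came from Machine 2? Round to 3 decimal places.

Posterior probability ≈ 0.614

P(defective|M1) = 0.052; P(defective|M2) = 0.071; P(defective|M3) = 0.097.
Prior × likelihood for each source: 0.14·0.052=0.007280, 0.64·0.071=0.04544, 0.22·0.097=0.02134. Summing gives P(defective) = 0.074060.
P(Machine 2 | defective) = 0.04544 / 0.074060 = 0.614.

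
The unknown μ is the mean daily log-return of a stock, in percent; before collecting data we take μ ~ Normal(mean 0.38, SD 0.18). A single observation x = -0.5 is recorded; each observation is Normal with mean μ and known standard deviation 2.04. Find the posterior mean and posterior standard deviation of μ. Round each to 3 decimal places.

Posterior mean ≈ 0.373; posterior SD ≈ 0.179

Prior precision 1/τ₀² = 1/0.18² = 30.8642; data precision n/σ² = 1/2.04² = 0.240292.
Posterior precision = 30.8642 + 0.240292 = 31.1045, giving posterior SD = 1/√31.1045 = 0.179.
Posterior mean = (30.8642·0.38 + 0.240292·-0.5) / 31.1045 = 0.373.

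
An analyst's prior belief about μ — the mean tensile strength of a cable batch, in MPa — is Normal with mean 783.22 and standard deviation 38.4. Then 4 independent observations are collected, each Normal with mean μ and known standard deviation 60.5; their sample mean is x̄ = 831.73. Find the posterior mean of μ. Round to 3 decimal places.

With known σ, the Normal prior is conjugate. Weight on the data is w = (n/σ²)/(n/σ² + 1/τ₀²) = 0.00109282/(0.00109282+0.00067817) = 0.61707.
Posterior mean = w·x̄ + (1−w)·μ₀ = 0.61707·831.73 + 0.38293·783.22 = 813.154.

Posterior mean ≈ 813.154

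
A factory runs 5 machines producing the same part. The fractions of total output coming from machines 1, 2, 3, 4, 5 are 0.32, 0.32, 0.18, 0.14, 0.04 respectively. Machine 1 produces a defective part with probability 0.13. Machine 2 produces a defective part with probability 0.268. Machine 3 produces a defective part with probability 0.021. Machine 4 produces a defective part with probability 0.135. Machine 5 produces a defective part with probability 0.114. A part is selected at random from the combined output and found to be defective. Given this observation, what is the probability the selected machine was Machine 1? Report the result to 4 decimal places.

Posterior probability ≈ 0.2691

Tabulate prior·likelihood by source: [1] prior 0.32, lik 0.13, product 0.04160; [2] prior 0.32, lik 0.268, product 0.08576; [3] prior 0.18, lik 0.021, product 0.003780; [4] prior 0.14, lik 0.135, product 0.01890; [5] prior 0.04, lik 0.114, product 0.004560.
Normalizing constant = 0.15460; the posterior for Machine 1 is its product over the sum, 0.04160/0.15460 = 0.2691.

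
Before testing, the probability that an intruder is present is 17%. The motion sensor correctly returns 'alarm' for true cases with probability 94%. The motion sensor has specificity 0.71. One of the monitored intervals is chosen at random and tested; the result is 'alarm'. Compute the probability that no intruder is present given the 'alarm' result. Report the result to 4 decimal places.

P(¬H | E) ≈ 0.6010

Write H for 'an intruder is present'. Prior odds H:¬H = 0.17/0.83 = 0.20482. For the 'alarm' outcome, the likelihood ratio is 0.94/0.29 = 3.2414.
Posterior odds = 0.20482 × 3.2414 = 0.66390, so P(H|E) = 0.66390/(1+0.66390) = 0.3990. Then P(¬H|E) = 1 − 0.3990 = 0.6010.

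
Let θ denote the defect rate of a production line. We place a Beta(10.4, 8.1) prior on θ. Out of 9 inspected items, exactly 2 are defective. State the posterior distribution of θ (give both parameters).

The binomial likelihood is conjugate to the Beta prior: with 2 successes and 7 failures, the posterior is Beta(10.4+2, 8.1+7) = Beta(12.4, 15.1).

Posterior: Beta(12.4, 15.1)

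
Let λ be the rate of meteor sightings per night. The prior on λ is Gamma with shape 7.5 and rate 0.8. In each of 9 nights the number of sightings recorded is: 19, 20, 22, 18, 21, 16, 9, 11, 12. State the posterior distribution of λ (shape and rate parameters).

Total count ∑xᵢ = 148 over n = 9 nights.
Gamma is conjugate to the Poisson likelihood: posterior is Gamma(shape = 7.5+148 = 155.5, rate = 0.8+9 = 9.8).

Posterior: Gamma(shape=155.5, rate=9.8)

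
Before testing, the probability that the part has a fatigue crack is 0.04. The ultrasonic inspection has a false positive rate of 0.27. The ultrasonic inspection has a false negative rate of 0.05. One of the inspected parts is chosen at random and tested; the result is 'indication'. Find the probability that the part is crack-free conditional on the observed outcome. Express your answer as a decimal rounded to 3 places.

P(¬H | E) ≈ 0.872

Write H for 'the part has a fatigue crack'. Prior odds H:¬H = 0.04/0.96 = 0.041667. For the 'indication' outcome, the likelihood ratio is 0.95/0.27 = 3.5185.
Posterior odds = 0.041667 × 3.5185 = 0.14660, so P(H|E) = 0.14660/(1+0.14660) = 0.128. Then P(¬H|E) = 1 − 0.128 = 0.872.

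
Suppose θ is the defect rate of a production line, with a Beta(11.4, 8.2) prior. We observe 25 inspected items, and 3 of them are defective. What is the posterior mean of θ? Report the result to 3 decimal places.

Posterior mean ≈ 0.323

The binomial likelihood is conjugate to the Beta prior: with 3 successes and 22 failures, the posterior is Beta(11.4+3, 8.2+22) = Beta(14.4, 30.2).
Posterior mean = α/(α+β) = 14.4/44.6 = 0.323.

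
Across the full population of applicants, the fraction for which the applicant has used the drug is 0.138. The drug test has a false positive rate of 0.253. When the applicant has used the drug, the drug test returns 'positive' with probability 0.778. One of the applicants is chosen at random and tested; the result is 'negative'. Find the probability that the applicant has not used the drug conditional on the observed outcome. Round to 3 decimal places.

Let H be the event that the applicant has used the drug. P(H) = 0.138, so P(¬H) = 0.862. With E the 'negative' result, P(E|H) = 0.222 and P(E|¬H) = 0.747.
P(E) = 0.222·0.138 + 0.747·0.862 = 0.030636 + 0.64391 = 0.67455.
By Bayes' theorem, P(H|E) = 0.030636 / 0.67455 = 0.045. Hence P(¬H|E) = 1 − 0.045 = 0.955.

P(¬H | E) ≈ 0.955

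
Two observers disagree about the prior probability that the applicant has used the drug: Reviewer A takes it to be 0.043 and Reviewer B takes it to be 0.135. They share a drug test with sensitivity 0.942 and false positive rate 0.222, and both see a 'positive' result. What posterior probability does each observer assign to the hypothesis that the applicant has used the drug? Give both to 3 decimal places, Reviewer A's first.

The likelihood ratio for a 'positive' result is 0.942/0.222 = 4.2432.
Reviewer A: prior odds 0.043/0.957 = 0.044932; posterior odds 0.19066; posterior probability 0.160.
Reviewer B: prior odds 0.135/0.865 = 0.15607; posterior odds 0.66224; posterior probability 0.398.

Reviewer A: 0.160; Reviewer B: 0.398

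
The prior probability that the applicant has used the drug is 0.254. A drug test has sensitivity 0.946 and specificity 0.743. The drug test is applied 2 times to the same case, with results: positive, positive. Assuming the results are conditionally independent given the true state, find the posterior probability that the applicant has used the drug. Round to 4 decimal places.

Posterior P(H) ≈ 0.8219

With H the event that the applicant has used the drug, the joint likelihood of the observed sequence is P(data|H) = 0.946·0.946 = 0.89492 and P(data|¬H) = 0.257·0.257 = 0.066049.
Bayes: P(H|data) = 0.254·0.89492 / (0.254·0.89492 + 0.746·0.066049) = 0.22731/0.27658 = 0.8219.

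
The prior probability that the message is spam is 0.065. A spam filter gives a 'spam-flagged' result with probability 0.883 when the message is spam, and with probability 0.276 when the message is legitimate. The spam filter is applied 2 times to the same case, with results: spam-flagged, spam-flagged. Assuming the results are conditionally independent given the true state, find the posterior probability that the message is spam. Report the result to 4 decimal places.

Posterior P(H) ≈ 0.4157

Let H be the event that the message is spam; start with P(H) = 0.065. P('spam-flagged'|H) = 0.883, P('spam-flagged'|¬H) = 0.276.
Update on result 1 ('spam-flagged'): P(H) ← 0.883·0.0650 / (0.883·0.0650 + 0.276·0.9350) = 0.057395/0.31546 = 0.1819.
Update on result 2 ('spam-flagged'): P(H) ← 0.883·0.1819 / (0.883·0.1819 + 0.276·0.8181) = 0.16066/0.38644 = 0.4157.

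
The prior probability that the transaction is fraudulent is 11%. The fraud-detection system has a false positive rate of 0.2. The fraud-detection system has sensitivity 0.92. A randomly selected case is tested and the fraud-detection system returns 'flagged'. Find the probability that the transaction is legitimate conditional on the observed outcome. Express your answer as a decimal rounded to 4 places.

Let H be the event that the transaction is fraudulent. P(H) = 0.11, so P(¬H) = 0.89. With E the 'flagged' result, P(E|H) = 0.92 and P(E|¬H) = 0.2.
P(E) = 0.92·0.11 + 0.2·0.89 = 0.10120 + 0.17800 = 0.27920.
By Bayes' theorem, P(H|E) = 0.10120 / 0.27920 = 0.3625. Hence P(¬H|E) = 1 − 0.3625 = 0.6375.

P(¬H | E) ≈ 0.6375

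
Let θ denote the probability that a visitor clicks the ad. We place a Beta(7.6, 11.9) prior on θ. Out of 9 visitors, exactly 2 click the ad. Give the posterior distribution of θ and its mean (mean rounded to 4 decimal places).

Observing 2 successes and 7 failures updates Beta(7.6, 11.9) by adding the success and failure counts to the two shape parameters: α = 7.6+2 = 9.6, β = 11.9+7 = 18.9.
Posterior mean = α/(α+β) = 9.6/28.5 = 0.3368.

Posterior: Beta(9.6, 18.9); mean ≈ 0.3368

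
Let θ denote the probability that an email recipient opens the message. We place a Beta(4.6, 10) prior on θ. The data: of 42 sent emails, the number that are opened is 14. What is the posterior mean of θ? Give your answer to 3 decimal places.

Observing 14 successes and 28 failures updates Beta(4.6, 10) by adding the success and failure counts to the two shape parameters: α = 4.6+14 = 18.6, β = 10+28 = 38.
Posterior mean = α/(α+β) = 18.6/56.6 = 0.329.

Posterior mean ≈ 0.329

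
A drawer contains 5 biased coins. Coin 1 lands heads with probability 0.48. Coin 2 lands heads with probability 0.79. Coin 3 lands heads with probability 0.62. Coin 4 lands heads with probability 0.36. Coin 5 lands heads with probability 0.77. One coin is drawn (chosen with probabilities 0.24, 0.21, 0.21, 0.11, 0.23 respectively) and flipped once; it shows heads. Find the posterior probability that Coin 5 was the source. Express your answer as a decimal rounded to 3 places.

Posterior probability ≈ 0.282

Tabulate prior·likelihood by source: [1] prior 0.24, lik 0.48, product 0.1152; [2] prior 0.21, lik 0.79, product 0.1659; [3] prior 0.21, lik 0.62, product 0.1302; [4] prior 0.11, lik 0.36, product 0.03960; [5] prior 0.23, lik 0.77, product 0.1771.
Normalizing constant = 0.62800; the posterior for Coin 5 is its product over the sum, 0.1771/0.62800 = 0.282.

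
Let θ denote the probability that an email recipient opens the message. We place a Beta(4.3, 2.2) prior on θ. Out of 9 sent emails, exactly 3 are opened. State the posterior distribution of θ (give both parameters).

Posterior: Beta(7.3, 8.2)

Observing 3 successes and 6 failures updates Beta(4.3, 2.2) by adding the success and failure counts to the two shape parameters: α = 4.3+3 = 7.3, β = 2.2+6 = 8.2.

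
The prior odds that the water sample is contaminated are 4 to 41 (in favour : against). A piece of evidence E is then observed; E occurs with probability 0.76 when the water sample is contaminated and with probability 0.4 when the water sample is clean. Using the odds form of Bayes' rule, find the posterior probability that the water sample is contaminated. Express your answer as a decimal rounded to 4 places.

Posterior probability ≈ 0.1564

Prior odds = 4/41 = 0.097561.
Likelihood ratio for E = 0.76/0.4 = 1.9000.
Posterior odds = prior odds × LR = 0.18537.
Posterior probability = odds/(1+odds) = 0.18537/1.1854 = 0.1564.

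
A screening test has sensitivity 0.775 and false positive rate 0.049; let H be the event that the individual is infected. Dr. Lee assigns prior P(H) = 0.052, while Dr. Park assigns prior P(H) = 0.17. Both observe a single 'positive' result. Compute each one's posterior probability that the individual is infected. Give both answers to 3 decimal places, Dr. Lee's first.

Dr. Lee: 0.465; Dr. Park: 0.764

P('+'|H) = 0.775, P('+'|¬H) = 0.049.
Dr. Lee: numerator 0.775·0.052 = 0.040300; evidence = 0.040300+0.049·0.948 = 0.086752; posterior = 0.465.
Dr. Park: numerator 0.775·0.17 = 0.13175; evidence = 0.13175+0.049·0.83 = 0.17242; posterior = 0.764.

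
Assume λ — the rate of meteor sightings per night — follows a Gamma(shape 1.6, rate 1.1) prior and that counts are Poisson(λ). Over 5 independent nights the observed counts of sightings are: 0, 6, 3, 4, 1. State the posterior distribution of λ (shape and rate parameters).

Posterior: Gamma(shape=15.6, rate=6.1)

The Poisson likelihood adds the total count to the shape and the number of exposure periods to the rate. Here ∑xᵢ = 14 and n = 5, so shape 1.6→15.6 and rate 1.1→6.1.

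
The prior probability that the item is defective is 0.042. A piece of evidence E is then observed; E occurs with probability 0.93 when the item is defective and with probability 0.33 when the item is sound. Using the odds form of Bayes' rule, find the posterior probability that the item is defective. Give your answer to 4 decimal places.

Prior odds = 0.042/(1−0.042) = 0.043841. In log-odds, ln(0.043841) = -3.1272.
Add log likelihood ratio: ln(2.8182) = 1.0361.
Posterior log-odds = -2.0911, so posterior odds = exp(-2.0911) = 0.12355. Converting, P(H|E) = 0.12355/1.1236 = 0.1100.

Posterior probability ≈ 0.1100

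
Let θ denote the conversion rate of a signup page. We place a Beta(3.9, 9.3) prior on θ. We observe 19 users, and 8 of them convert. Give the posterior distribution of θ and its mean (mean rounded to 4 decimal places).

The binomial likelihood is conjugate to the Beta prior: with 8 successes and 11 failures, the posterior is Beta(3.9+8, 9.3+11) = Beta(11.9, 20.3).
Posterior mean = α/(α+β) = 11.9/32.2 = 0.3696.

Posterior: Beta(11.9, 20.3); mean ≈ 0.3696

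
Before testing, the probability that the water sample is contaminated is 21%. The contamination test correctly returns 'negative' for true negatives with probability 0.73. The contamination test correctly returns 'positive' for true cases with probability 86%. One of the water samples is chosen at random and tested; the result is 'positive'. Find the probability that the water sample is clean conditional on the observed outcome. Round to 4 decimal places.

P(¬H | E) ≈ 0.5415

Write H for 'the water sample is contaminated'. Prior odds H:¬H = 0.21/0.79 = 0.26582. For the 'positive' outcome, the likelihood ratio is 0.86/0.27 = 3.1852.
Posterior odds = 0.26582 × 3.1852 = 0.84669, so P(H|E) = 0.84669/(1+0.84669) = 0.4585. Then P(¬H|E) = 1 − 0.4585 = 0.5415.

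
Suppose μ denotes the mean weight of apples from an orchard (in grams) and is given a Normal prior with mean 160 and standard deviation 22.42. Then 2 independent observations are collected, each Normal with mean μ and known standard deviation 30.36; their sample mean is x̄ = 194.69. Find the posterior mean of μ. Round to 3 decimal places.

Prior precision 1/τ₀² = 1/22.42² = 0.00198943; data precision n/σ² = 2/30.36² = 0.00216983.
Posterior precision = 0.00198943 + 0.00216983 = 0.00415926.
Posterior mean = (0.00198943·160 + 0.00216983·194.69) / 0.00415926 = 178.097.

Posterior mean ≈ 178.097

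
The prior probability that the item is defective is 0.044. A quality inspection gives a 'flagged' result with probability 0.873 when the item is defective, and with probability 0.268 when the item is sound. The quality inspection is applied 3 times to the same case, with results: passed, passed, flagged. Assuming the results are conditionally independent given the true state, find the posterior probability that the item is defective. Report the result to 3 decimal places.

Posterior P(H) ≈ 0.004

Let H be the event that the item is defective; start with P(H) = 0.044. P('flagged'|H) = 0.873, P('flagged'|¬H) = 0.268.
Update on result 1 ('passed'): P(H) ← 0.127·0.0440 / (0.127·0.0440 + 0.732·0.9560) = 0.0055880/0.70538 = 0.0079.
Update on result 2 ('passed'): P(H) ← 0.127·0.0079 / (0.127·0.0079 + 0.732·0.9921) = 0.0010061/0.72721 = 0.0014.
Update on result 3 ('flagged'): P(H) ← 0.873·0.0014 / (0.873·0.0014 + 0.268·0.9986) = 0.0012078/0.26884 = 0.0045.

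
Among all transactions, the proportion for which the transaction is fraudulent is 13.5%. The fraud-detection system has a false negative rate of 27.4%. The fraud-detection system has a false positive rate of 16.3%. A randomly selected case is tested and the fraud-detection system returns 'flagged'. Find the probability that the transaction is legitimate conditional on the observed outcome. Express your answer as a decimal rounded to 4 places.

P(¬H | E) ≈ 0.5899

Let H be the event that the transaction is fraudulent. P(H) = 0.135, so P(¬H) = 0.865. With E the 'flagged' result, P(E|H) = 0.726 and P(E|¬H) = 0.163.
P(E) = 0.726·0.135 + 0.163·0.865 = 0.098010 + 0.14100 = 0.23901.
By Bayes' theorem, P(H|E) = 0.098010 / 0.23901 = 0.4101. Hence P(¬H|E) = 1 − 0.4101 = 0.5899.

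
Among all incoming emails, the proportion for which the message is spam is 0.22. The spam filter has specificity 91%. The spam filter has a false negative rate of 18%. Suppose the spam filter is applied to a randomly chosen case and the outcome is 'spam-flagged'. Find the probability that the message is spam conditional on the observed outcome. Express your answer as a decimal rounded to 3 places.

P(H | E) ≈ 0.720

Let H be the event that the message is spam. P(H) = 0.22, so P(¬H) = 0.78. With E the 'spam-flagged' result, P(E|H) = 0.82 and P(E|¬H) = 0.09.
P(E) = 0.82·0.22 + 0.09·0.78 = 0.18040 + 0.070200 = 0.25060.
By Bayes' theorem, P(H|E) = 0.18040 / 0.25060 = 0.720.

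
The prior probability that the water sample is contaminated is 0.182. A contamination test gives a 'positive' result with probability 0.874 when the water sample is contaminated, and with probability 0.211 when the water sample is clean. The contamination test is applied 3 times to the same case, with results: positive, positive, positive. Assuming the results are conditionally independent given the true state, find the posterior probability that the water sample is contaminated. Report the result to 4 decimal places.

Posterior P(H) ≈ 0.9405

With H the event that the water sample is contaminated, the joint likelihood of the observed sequence is P(data|H) = 0.874·0.874·0.874 = 0.66763 and P(data|¬H) = 0.211·0.211·0.211 = 0.0093939.
Bayes: P(H|data) = 0.182·0.66763 / (0.182·0.66763 + 0.818·0.0093939) = 0.12151/0.12919 = 0.9405.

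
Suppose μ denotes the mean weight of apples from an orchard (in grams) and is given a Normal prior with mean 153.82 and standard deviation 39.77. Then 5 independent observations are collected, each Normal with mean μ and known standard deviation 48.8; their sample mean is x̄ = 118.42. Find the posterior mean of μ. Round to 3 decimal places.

Posterior mean ≈ 126.613

With known σ, the Normal prior is conjugate. Weight on the data is w = (n/σ²)/(n/σ² + 1/τ₀²) = 0.00209957/(0.00209957+0.00063225) = 0.76856.
Posterior mean = w·x̄ + (1−w)·μ₀ = 0.76856·118.42 + 0.23144·153.82 = 126.613.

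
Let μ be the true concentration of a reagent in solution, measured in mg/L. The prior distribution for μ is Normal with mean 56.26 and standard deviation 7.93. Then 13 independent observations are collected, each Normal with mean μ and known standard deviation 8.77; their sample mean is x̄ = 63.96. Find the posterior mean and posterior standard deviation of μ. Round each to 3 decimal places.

With known σ, the Normal prior is conjugate. Weight on the data is w = (n/σ²)/(n/σ² + 1/τ₀²) = 0.169022/(0.169022+0.0159021) = 0.91401.
Posterior mean = w·x̄ + (1−w)·μ₀ = 0.91401·63.96 + 0.085992·56.26 = 63.298. Posterior variance = 1/(0.169022+0.0159021) = 5.40761, so SD = 2.325.

Posterior mean ≈ 63.298; posterior SD ≈ 2.325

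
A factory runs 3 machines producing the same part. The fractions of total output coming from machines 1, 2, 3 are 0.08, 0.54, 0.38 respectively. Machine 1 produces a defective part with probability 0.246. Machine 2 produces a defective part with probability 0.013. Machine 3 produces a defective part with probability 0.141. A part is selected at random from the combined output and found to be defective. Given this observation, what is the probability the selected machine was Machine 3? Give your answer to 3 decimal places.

P(defective|M1) = 0.246; P(defective|M2) = 0.013; P(defective|M3) = 0.141.
Prior × likelihood for each source: 0.08·0.246=0.01968, 0.54·0.013=0.007020, 0.38·0.141=0.05358. Summing gives P(defective) = 0.080280.
P(Machine 3 | defective) = 0.05358 / 0.080280 = 0.667.

Posterior probability ≈ 0.667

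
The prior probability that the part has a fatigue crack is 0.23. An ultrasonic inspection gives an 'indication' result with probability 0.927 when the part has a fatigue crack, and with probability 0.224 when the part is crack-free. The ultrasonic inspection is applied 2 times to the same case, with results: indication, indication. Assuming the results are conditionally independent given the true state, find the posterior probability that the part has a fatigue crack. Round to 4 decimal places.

Posterior P(H) ≈ 0.8365

With H the event that the part has a fatigue crack, the joint likelihood of the observed sequence is P(data|H) = 0.927·0.927 = 0.85933 and P(data|¬H) = 0.224·0.224 = 0.050176.
Bayes: P(H|data) = 0.23·0.85933 / (0.23·0.85933 + 0.77·0.050176) = 0.19765/0.23628 = 0.8365.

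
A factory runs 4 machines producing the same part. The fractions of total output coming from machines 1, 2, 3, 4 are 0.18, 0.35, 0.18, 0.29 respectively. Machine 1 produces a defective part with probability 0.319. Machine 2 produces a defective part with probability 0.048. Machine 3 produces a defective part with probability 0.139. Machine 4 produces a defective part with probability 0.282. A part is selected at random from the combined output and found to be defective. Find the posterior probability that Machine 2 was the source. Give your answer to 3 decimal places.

Posterior probability ≈ 0.093

Tabulate prior·likelihood by source: [1] prior 0.18, lik 0.319, product 0.05742; [2] prior 0.35, lik 0.048, product 0.01680; [3] prior 0.18, lik 0.139, product 0.02502; [4] prior 0.29, lik 0.282, product 0.08178.
Normalizing constant = 0.18102; the posterior for Machine 2 is its product over the sum, 0.01680/0.18102 = 0.093.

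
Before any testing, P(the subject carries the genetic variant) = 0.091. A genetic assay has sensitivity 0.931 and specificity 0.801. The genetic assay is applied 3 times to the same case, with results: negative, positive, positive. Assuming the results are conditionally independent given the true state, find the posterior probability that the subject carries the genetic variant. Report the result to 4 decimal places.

Let H be the event that the subject carries the genetic variant; start with P(H) = 0.091. P('positive'|H) = 0.931, P('positive'|¬H) = 0.199.
Update on result 1 ('negative'): P(H) ← 0.069·0.0910 / (0.069·0.0910 + 0.801·0.9090) = 0.0062790/0.73439 = 0.0085.
Update on result 2 ('positive'): P(H) ← 0.931·0.0085 / (0.931·0.0085 + 0.199·0.9915) = 0.0079600/0.20526 = 0.0388.
Update on result 3 ('positive'): P(H) ← 0.931·0.0388 / (0.931·0.0388 + 0.199·0.9612) = 0.036105/0.22739 = 0.1588.

Posterior P(H) ≈ 0.1588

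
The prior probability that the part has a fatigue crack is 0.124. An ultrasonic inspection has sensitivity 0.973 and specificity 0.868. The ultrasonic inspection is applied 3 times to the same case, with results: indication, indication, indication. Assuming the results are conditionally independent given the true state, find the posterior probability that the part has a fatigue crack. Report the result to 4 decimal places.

Posterior P(H) ≈ 0.9827

Let H be the event that the part has a fatigue crack; start with P(H) = 0.124. P('indication'|H) = 0.973, P('indication'|¬H) = 0.132.
Update on result 1 ('indication'): P(H) ← 0.973·0.1240 / (0.973·0.1240 + 0.132·0.8760) = 0.12065/0.23628 = 0.5106.
Update on result 2 ('indication'): P(H) ← 0.973·0.5106 / (0.973·0.5106 + 0.132·0.4894) = 0.49684/0.56143 = 0.8849.
Update on result 3 ('indication'): P(H) ← 0.973·0.8849 / (0.973·0.8849 + 0.132·0.1151) = 0.86105/0.87624 = 0.9827.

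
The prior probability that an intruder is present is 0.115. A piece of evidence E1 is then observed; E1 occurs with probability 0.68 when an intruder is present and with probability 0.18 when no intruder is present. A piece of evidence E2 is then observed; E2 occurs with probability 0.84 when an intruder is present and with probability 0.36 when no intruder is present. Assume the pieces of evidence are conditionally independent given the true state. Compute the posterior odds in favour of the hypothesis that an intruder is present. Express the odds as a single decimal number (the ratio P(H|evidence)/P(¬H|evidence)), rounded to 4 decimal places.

Prior odds = 0.115/(1−0.115) = 0.12994.
Likelihood ratio for E1 = 0.68/0.18 = 3.7778.
Likelihood ratio for E2 = 0.84/0.36 = 2.3333.
Posterior odds = prior odds × LR₁ × LR₂ = 1.1454.

Posterior odds ≈ 1.1454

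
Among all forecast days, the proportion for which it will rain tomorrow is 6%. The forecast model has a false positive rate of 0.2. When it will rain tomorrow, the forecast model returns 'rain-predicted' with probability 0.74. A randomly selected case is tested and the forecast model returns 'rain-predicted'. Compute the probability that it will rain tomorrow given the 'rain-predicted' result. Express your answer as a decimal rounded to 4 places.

P(H | E) ≈ 0.1910

Write H for 'it will rain tomorrow'. Prior odds H:¬H = 0.06/0.94 = 0.063830. For the 'rain-predicted' outcome, the likelihood ratio is 0.74/0.2 = 3.7000.
Posterior odds = 0.063830 × 3.7000 = 0.23617, so P(H|E) = 0.23617/(1+0.23617) = 0.1910.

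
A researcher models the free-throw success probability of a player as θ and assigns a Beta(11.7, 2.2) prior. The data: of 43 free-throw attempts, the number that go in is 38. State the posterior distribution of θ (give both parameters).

The binomial likelihood is conjugate to the Beta prior: with 38 successes and 5 failures, the posterior is Beta(11.7+38, 2.2+5) = Beta(49.7, 7.2).

Posterior: Beta(49.7, 7.2)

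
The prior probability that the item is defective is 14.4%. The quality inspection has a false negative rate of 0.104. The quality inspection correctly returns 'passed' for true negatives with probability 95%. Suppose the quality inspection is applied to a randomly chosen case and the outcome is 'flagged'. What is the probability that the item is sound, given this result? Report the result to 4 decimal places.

P(¬H | E) ≈ 0.2491

Let H be the event that the item is defective. P(H) = 0.144, so P(¬H) = 0.856. With E the 'flagged' result, P(E|H) = 0.896 and P(E|¬H) = 0.05.
P(E) = 0.896·0.144 + 0.05·0.856 = 0.12902 + 0.042800 = 0.17182.
By Bayes' theorem, P(H|E) = 0.12902 / 0.17182 = 0.7509. Hence P(¬H|E) = 1 − 0.7509 = 0.2491.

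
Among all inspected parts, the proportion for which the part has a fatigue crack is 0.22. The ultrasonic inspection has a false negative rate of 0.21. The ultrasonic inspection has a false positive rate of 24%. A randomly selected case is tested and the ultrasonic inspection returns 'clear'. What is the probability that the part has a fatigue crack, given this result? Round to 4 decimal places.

P(H | E) ≈ 0.0723

Let H be the event that the part has a fatigue crack. P(H) = 0.22, so P(¬H) = 0.78. With E the 'clear' result, P(E|H) = 0.21 and P(E|¬H) = 0.76.
P(E) = 0.21·0.22 + 0.76·0.78 = 0.046200 + 0.59280 = 0.63900.
By Bayes' theorem, P(H|E) = 0.046200 / 0.63900 = 0.0723.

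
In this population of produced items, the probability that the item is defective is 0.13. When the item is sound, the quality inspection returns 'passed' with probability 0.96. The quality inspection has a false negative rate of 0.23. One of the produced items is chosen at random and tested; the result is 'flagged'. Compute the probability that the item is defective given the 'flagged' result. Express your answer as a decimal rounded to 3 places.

P(H | E) ≈ 0.742

Write H for 'the item is defective'. Prior odds H:¬H = 0.13/0.87 = 0.14943. For the 'flagged' outcome, the likelihood ratio is 0.77/0.04 = 19.250.
Posterior odds = 0.14943 × 19.250 = 2.8764, so P(H|E) = 2.8764/(1+2.8764) = 0.742.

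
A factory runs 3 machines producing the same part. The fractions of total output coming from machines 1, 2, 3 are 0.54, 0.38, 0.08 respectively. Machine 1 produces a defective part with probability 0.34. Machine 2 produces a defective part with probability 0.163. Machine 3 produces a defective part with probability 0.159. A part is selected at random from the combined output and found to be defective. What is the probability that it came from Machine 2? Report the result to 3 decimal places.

Posterior probability ≈ 0.240

Tabulate prior·likelihood by source: [1] prior 0.54, lik 0.34, product 0.1836; [2] prior 0.38, lik 0.163, product 0.06194; [3] prior 0.08, lik 0.159, product 0.01272.
Normalizing constant = 0.25826; the posterior for Machine 2 is its product over the sum, 0.06194/0.25826 = 0.240.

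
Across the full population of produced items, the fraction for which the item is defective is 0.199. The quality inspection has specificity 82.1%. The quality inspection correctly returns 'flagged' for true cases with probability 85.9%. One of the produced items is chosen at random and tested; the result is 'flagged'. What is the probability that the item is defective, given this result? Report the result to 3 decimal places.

P(H | E) ≈ 0.544

Let H be the event that the item is defective. P(H) = 0.199, so P(¬H) = 0.801. With E the 'flagged' result, P(E|H) = 0.859 and P(E|¬H) = 0.179.
P(E) = 0.859·0.199 + 0.179·0.801 = 0.17094 + 0.14338 = 0.31432.
By Bayes' theorem, P(H|E) = 0.17094 / 0.31432 = 0.544.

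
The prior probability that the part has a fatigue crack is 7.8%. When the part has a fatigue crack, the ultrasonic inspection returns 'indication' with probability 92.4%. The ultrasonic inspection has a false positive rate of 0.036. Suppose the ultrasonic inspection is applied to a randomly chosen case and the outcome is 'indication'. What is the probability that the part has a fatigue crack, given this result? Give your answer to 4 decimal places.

P(H | E) ≈ 0.6847

Write H for 'the part has a fatigue crack'. Prior odds H:¬H = 0.078/0.922 = 0.084599. For the 'indication' outcome, the likelihood ratio is 0.924/0.036 = 25.667.
Posterior odds = 0.084599 × 25.667 = 2.1714, so P(H|E) = 2.1714/(1+2.1714) = 0.6847.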